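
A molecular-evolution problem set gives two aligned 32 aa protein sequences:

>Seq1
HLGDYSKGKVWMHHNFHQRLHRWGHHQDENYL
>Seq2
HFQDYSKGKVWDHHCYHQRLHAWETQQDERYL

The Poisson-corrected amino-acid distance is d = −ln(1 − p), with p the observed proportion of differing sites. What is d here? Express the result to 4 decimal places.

Mismatches occur at site 2 (L/F), site 3 (G/Q), site 12 (M/D), site 15 (N/C), site 16 (F/Y), site 22 (R/A), site 24 (G/E), site 25 (H/T), site 26 (H/Q), site 30 (N/R).
p = 10/32 = 0.312500.
d = −ln(1 − 0.312500) = −ln(0.687500) = 0.3747.

0.3747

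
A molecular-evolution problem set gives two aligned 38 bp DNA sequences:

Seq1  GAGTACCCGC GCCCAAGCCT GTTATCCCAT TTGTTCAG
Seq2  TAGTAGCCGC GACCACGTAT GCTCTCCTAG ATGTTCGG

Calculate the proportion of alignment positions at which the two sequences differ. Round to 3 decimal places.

Mismatches occur at site 1 (G↔T), site 6 (C↔G), site 12 (C↔A), site 16 (A↔C), site 18 (C↔T), site 19 (C↔A), site 22 (T↔C), site 24 (A↔C), site 28 (C↔T), site 30 (T↔G), site 31 (T↔A), site 37 (A↔G).
There are 12 differences over 38 sites, so p = 12/38 = 0.316.

0.316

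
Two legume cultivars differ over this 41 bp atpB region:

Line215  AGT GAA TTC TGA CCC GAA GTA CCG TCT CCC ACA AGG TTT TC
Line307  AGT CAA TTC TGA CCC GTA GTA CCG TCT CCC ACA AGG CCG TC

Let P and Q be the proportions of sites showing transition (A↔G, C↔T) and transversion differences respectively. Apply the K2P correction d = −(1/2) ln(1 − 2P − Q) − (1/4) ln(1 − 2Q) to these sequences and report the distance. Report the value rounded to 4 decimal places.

Mismatches occur at site 4 (G↔C, transversion), site 17 (A↔T, transversion), site 37 (T↔C, transition), site 38 (T↔C, transition), site 39 (T↔G, transversion).
Of the 5 differences, 2 transitions and 3 transversions over 41 sites: P = 2/41 = 0.048780, Q = 3/41 = 0.073171.
d = −0.5·ln(0.829269) − 0.25·ln(0.853658) = −0.5·(-0.187211) − 0.25·(-0.158225) = 0.1332.

0.1332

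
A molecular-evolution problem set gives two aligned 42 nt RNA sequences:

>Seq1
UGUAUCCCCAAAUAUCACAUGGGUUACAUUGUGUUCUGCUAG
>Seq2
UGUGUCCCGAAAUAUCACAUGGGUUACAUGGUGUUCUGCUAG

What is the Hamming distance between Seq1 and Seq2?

3

The sequences differ at positions 4 (A/G), 9 (C/G), 30 (U/G).
That gives 3 mismatches out of 42 aligned sites, so the Hamming distance is 3.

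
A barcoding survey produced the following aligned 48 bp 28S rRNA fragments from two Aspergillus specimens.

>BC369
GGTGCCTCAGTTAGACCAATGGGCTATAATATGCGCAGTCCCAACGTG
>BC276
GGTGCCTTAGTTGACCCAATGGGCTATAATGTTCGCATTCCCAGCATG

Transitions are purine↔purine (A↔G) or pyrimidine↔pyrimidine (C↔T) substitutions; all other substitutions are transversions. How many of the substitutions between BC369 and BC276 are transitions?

6

Mismatches occur at site 8 (C→T, transition), site 13 (A→G, transition), site 14 (G→A, transition), site 15 (A→C, transversion), site 31 (A→G, transition), site 33 (G→T, transversion), site 38 (G→T, transversion), site 44 (A→G, transition), site 46 (G→A, transition).
Of the 9 differences, 6 transitions and 3 transversions, so the answer is 6.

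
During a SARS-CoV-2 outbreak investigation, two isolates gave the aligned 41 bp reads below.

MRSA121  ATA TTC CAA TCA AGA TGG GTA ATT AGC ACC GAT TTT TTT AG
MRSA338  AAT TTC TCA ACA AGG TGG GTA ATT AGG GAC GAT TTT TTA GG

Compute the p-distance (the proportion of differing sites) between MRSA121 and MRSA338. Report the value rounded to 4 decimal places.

0.2683

Mismatches occur at site 2 (T→A), site 3 (A→T), site 7 (C→T), site 8 (A→C), site 10 (T→A), site 15 (A→G), site 27 (C→G), site 28 (A→G), site 29 (C→A), site 39 (T→A), site 40 (A→G).
There are 11 differences over 41 sites, so p = 11/41 = 0.2683.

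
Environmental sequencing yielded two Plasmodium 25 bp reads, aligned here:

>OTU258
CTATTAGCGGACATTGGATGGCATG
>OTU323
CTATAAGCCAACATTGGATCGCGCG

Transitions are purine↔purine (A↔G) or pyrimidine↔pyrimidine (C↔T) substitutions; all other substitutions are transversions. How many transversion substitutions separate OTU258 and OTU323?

The sequences differ at positions 5 (T/A, transversion), 9 (G/C, transversion), 10 (G/A, transition), 20 (G/C, transversion), 23 (A/G, transition), 24 (T/C, transition).
Of the 6 differences, 3 transitions and 3 transversions, so the answer is 3.

3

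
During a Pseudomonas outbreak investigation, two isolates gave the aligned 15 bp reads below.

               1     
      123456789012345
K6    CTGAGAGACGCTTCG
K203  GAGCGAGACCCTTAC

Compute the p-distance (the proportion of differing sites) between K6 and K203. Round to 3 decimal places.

The sequences differ at positions 1 (C/G), 2 (T/A), 4 (A/C), 10 (G/C), 14 (C/A), 15 (G/C).
There are 6 differences over 15 sites, so p = 6/15 = 0.400.

0.400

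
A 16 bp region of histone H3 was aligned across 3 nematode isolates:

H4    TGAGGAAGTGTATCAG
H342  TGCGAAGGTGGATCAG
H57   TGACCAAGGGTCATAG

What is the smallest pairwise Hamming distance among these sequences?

Pairwise Hamming distances:
  H4 vs H342: 4
  H4 vs H57: 6
  H342 vs H57: 9
The smallest is 4, between H4 and H342.

4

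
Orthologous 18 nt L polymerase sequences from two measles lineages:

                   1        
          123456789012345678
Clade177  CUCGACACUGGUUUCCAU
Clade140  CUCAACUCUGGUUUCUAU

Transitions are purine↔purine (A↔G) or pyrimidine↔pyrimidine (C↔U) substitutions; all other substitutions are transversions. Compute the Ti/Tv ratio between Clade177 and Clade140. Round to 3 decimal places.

Mismatches occur at site 4 (G↔A, transition), site 7 (A↔U, transversion), site 16 (C↔U, transition).
Of the 3 differences, 2 transitions and 1 transversion, so Ti/Tv = 2/1 = 2.000.

2.000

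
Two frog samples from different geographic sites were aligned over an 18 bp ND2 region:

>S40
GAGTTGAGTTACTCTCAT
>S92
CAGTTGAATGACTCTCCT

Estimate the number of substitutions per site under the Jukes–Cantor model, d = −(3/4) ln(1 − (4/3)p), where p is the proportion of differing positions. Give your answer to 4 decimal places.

0.2635

Mismatches occur at site 1 (G→C), site 8 (G→A), site 10 (T→G), site 17 (A→C).
p = 4/18 = 0.222222.
d = −0.75 · ln(1 − (4/3)·0.222222) = −0.75 · ln(0.703704) = −0.75 · (-0.351397) = 0.2635.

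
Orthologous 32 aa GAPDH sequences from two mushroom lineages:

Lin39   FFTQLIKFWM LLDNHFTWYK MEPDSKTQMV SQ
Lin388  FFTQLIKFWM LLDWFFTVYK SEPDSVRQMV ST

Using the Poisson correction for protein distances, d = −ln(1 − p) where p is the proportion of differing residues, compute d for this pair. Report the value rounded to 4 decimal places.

Mismatches occur at site 14 (N→W), site 15 (H→F), site 18 (W→V), site 21 (M→S), site 26 (K→V), site 27 (T→R), site 32 (Q→T).
p = 7/32 = 0.218750.
d = −ln(1 − 0.218750) = −ln(0.781250) = 0.2469.

0.2469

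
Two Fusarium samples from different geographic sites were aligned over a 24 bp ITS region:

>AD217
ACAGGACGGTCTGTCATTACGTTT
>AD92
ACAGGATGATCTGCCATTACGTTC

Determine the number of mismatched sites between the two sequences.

4

The sequences differ at positions 7 (C/T), 9 (G/A), 14 (T/C), 24 (T/C).
That gives 4 mismatches out of 24 aligned sites, so the Hamming distance is 4.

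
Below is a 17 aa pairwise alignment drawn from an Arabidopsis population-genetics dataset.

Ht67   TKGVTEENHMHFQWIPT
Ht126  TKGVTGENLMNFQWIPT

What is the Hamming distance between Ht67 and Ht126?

The sequences differ at positions 6 (E/G), 9 (H/L), 11 (H/N).
That gives 3 mismatches out of 17 aligned sites, so the Hamming distance is 3.

3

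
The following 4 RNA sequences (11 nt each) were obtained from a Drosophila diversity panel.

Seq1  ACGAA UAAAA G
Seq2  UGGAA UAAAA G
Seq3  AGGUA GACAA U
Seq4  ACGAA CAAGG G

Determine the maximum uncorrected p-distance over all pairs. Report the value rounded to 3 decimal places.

0.636

Pairwise Hamming distances:
  Seq1 vs Seq2: 2
  Seq1 vs Seq3: 5
  Seq1 vs Seq4: 3
  Seq2 vs Seq3: 5
  Seq2 vs Seq4: 5
  Seq3 vs Seq4: 7
The largest is 7 mismatches, between Seq3 and Seq4; p = 7/11 = 0.636.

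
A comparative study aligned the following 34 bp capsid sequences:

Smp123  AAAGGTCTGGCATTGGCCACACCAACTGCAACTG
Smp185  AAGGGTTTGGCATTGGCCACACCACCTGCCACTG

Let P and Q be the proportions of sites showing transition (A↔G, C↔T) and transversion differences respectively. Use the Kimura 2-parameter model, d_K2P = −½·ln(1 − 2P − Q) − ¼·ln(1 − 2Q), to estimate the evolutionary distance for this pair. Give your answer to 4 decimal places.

0.1284

Mismatches occur at site 3 (A→G, transition), site 7 (C→T, transition), site 25 (A→C, transversion), site 30 (A→C, transversion).
Of the 4 differences, 2 transitions and 2 transversions over 34 sites: P = 2/34 = 0.058824, Q = 2/34 = 0.058824.
d = −0.5·ln(0.823528) − 0.25·ln(0.882352) = −0.5·(-0.194158) − 0.25·(-0.125164) = 0.1284.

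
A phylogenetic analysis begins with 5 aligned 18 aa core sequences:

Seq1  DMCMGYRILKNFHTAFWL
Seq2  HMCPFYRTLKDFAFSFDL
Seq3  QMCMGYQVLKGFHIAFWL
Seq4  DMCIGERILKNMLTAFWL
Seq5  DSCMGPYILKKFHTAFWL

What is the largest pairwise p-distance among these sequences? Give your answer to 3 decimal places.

Pairwise Hamming distances:
  Seq1 vs Seq2: 9
  Seq1 vs Seq3: 5
  Seq1 vs Seq4: 4
  Seq1 vs Seq5: 4
  Seq2 vs Seq3: 10
  Seq2 vs Seq4: 11
  Seq2 vs Seq5: 12
  Seq3 vs Seq4: 9
  Seq3 vs Seq5: 7
  Seq4 vs Seq5: 7
The largest is 12 mismatches, between Seq2 and Seq5; p = 12/18 = 0.667.

0.667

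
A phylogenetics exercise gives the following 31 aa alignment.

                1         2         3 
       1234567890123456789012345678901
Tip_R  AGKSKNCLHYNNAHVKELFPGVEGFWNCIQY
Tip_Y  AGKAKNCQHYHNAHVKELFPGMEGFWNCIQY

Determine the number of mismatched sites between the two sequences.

4

Differing sites — 4:S/A; 8:L/Q; 11:N/H; 22:V/M.
That gives 4 mismatches out of 31 aligned sites, so the Hamming distance is 4.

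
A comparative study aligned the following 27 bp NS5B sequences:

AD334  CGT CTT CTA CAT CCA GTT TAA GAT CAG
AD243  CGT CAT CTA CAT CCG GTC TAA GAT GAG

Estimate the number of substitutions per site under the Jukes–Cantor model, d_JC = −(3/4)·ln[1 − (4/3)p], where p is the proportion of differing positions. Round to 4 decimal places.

0.1650

Differing sites — 5:T/A; 15:A/G; 18:T/C; 25:C/G.
p = 4/27 = 0.148148.
d = −0.75 · ln(1 − (4/3)·0.148148) = −0.75 · ln(0.802469) = −0.75 · (-0.220062) = 0.1650.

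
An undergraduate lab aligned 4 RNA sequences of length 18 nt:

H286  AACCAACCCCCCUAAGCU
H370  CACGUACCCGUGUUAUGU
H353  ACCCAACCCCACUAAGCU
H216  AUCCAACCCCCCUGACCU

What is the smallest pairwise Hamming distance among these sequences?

2

Pairwise Hamming distances:
  H286 vs H370: 9
  H286 vs H353: 2
  H286 vs H216: 3
  H370 vs H353: 10
  H370 vs H216: 10
  H353 vs H216: 4
The smallest is 2, between H286 and H353.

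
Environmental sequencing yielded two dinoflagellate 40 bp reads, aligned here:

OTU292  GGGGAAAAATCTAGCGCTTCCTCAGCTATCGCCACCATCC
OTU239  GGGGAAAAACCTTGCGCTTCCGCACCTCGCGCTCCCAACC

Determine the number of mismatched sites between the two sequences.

Differing sites — 10:T/C; 13:A/T; 22:T/G; 25:G/C; 28:A/C; 29:T/G; 33:C/T; 34:A/C; 38:T/A.
That gives 9 mismatches out of 40 aligned sites, so the Hamming distance is 9.

9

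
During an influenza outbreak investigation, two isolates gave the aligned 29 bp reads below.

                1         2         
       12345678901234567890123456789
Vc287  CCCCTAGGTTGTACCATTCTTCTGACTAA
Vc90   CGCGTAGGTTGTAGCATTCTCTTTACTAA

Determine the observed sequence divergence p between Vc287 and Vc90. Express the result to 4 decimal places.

0.2069

Mismatches occur at site 2 (C↔G), site 4 (C↔G), site 14 (C↔G), site 21 (T↔C), site 22 (C↔T), site 24 (G↔T).
There are 6 differences over 29 sites, so p = 6/29 = 0.2069.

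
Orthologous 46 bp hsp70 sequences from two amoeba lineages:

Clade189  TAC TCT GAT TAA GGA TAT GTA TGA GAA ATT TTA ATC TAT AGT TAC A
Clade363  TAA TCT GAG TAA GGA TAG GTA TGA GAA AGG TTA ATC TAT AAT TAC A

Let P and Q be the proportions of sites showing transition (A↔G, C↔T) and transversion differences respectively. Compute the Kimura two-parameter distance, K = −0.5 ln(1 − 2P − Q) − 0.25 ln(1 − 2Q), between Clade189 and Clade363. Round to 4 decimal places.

0.1438

Mismatches occur at site 3 (C→A, transversion), site 9 (T→G, transversion), site 18 (T→G, transversion), site 29 (T→G, transversion), site 30 (T→G, transversion), site 41 (G→A, transition).
Of the 6 differences, 1 transition and 5 transversions over 46 sites: P = 1/46 = 0.021739, Q = 5/46 = 0.108696.
d = −0.5·ln(0.847826) − 0.25·ln(0.782608) = −0.5·(-0.165080) − 0.25·(-0.245123) = 0.1438.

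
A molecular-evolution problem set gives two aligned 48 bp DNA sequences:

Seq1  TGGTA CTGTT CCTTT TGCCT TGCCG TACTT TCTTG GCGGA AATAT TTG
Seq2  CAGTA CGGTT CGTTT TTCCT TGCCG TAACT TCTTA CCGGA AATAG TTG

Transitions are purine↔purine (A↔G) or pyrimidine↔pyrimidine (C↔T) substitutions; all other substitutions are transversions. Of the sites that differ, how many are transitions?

The sequences differ at positions 1 (T/C, transition), 2 (G/A, transition), 7 (T/G, transversion), 12 (C/G, transversion), 17 (G/T, transversion), 28 (C/A, transversion), 29 (T/C, transition), 35 (G/A, transition), 36 (G/C, transversion), 45 (T/G, transversion).
Of the 10 differences, 4 transitions and 6 transversions, so the answer is 4.

4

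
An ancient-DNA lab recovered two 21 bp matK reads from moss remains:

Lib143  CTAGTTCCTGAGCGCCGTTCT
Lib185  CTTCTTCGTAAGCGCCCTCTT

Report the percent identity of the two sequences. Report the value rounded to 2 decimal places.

66.67%

Differing sites — 3:A/T; 4:G/C; 8:C/G; 10:G/A; 17:G/C; 19:T/C; 20:C/T.
14 of the 21 sites match, so the percent identity is 14/21 × 100 = 66.67%.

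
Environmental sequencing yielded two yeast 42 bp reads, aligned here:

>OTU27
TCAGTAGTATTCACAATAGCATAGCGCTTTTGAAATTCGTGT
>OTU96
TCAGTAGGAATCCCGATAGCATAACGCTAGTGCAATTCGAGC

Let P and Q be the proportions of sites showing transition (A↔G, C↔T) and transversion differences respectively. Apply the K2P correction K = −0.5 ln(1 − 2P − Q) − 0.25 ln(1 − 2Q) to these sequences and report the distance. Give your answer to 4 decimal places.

Differing sites — 8:T/G (Tv); 10:T/A (Tv); 13:A/C (Tv); 15:A/G (Ti); 24:G/A (Ti); 29:T/A (Tv); 30:T/G (Tv); 33:A/C (Tv); 40:T/A (Tv); 42:T/C (Ti).
Of the 10 differences, 3 transitions and 7 transversions over 42 sites: P = 3/42 = 0.071429, Q = 7/42 = 0.166667.
d = −0.5·ln(0.690475) − 0.25·ln(0.666666) = −0.5·(-0.370376) − 0.25·(-0.405466) = 0.2866.

0.2866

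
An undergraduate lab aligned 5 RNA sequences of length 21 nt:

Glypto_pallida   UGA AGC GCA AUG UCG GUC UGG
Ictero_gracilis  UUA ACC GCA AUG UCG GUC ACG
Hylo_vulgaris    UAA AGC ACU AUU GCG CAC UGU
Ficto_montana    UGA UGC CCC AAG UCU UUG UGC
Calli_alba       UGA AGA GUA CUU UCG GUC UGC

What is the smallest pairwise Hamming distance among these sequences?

Pairwise Hamming distances:
  Glypto_pallida vs Ictero_gracilis: 4
  Glypto_pallida vs Hylo_vulgaris: 8
  Glypto_pallida vs Ficto_montana: 8
  Glypto_pallida vs Calli_alba: 5
  Ictero_gracilis vs Hylo_vulgaris: 11
  Ictero_gracilis vs Ficto_montana: 12
  Ictero_gracilis vs Calli_alba: 9
  Hylo_vulgaris vs Ficto_montana: 12
  Hylo_vulgaris vs Calli_alba: 10
  Ficto_montana vs Calli_alba: 11
The smallest is 4, between Glypto_pallida and Ictero_gracilis.

4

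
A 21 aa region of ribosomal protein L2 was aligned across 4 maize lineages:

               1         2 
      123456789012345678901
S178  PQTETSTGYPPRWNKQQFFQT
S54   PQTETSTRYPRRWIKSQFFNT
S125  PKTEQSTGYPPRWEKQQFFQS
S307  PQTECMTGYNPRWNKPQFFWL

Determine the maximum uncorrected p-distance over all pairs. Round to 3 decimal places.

0.429

Pairwise Hamming distances:
  S178 vs S54: 5
  S178 vs S125: 4
  S178 vs S307: 6
  S54 vs S125: 8
  S54 vs S307: 9
  S125 vs S307: 8
The largest is 9 mismatches, between S54 and S307; p = 9/21 = 0.429.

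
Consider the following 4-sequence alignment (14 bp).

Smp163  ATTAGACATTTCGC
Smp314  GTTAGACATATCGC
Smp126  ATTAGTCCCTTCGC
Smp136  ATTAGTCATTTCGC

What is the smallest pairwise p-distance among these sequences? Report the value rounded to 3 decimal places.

0.071

Pairwise Hamming distances:
  Smp163 vs Smp314: 2
  Smp163 vs Smp126: 3
  Smp163 vs Smp136: 1
  Smp314 vs Smp126: 5
  Smp314 vs Smp136: 3
  Smp126 vs Smp136: 2
The smallest is 1 mismatch, between Smp163 and Smp136; p = 1/14 = 0.071.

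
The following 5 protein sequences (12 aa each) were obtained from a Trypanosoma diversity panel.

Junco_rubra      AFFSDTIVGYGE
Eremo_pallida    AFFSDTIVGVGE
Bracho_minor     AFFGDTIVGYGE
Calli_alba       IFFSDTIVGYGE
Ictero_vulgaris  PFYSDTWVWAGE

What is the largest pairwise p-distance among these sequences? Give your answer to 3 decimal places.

Pairwise Hamming distances:
  Junco_rubra vs Eremo_pallida: 1
  Junco_rubra vs Bracho_minor: 1
  Junco_rubra vs Calli_alba: 1
  Junco_rubra vs Ictero_vulgaris: 5
  Eremo_pallida vs Bracho_minor: 2
  Eremo_pallida vs Calli_alba: 2
  Eremo_pallida vs Ictero_vulgaris: 5
  Bracho_minor vs Calli_alba: 2
  Bracho_minor vs Ictero_vulgaris: 6
  Calli_alba vs Ictero_vulgaris: 5
The largest is 6 mismatches, between Bracho_minor and Ictero_vulgaris; p = 6/12 = 0.500.

0.500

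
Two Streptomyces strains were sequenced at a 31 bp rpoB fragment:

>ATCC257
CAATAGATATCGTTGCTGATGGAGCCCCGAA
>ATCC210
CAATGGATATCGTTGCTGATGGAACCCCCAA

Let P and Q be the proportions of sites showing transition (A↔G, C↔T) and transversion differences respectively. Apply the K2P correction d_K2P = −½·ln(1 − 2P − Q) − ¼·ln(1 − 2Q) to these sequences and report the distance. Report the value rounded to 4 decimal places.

Mismatches occur at site 5 (A→G, transition), site 24 (G→A, transition), site 29 (G→C, transversion).
Of the 3 differences, 2 transitions and 1 transversion over 31 sites: P = 2/31 = 0.064516, Q = 1/31 = 0.032258.
d = −0.5·ln(0.838710) − 0.25·ln(0.935484) = −0.5·(-0.175890) − 0.25·(-0.066691) = 0.1046.

0.1046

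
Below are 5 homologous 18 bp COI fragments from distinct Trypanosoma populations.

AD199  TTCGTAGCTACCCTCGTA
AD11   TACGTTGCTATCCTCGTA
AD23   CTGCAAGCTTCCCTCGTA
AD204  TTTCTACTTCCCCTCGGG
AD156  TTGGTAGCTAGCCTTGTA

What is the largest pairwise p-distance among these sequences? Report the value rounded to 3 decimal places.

0.556

Pairwise Hamming distances:
  AD199 vs AD11: 3
  AD199 vs AD23: 5
  AD199 vs AD204: 7
  AD199 vs AD156: 3
  AD11 vs AD23: 8
  AD11 vs AD204: 10
  AD11 vs AD156: 5
  AD23 vs AD204: 8
  AD23 vs AD156: 6
  AD204 vs AD156: 9
The largest is 10 mismatches, between AD11 and AD204; p = 10/18 = 0.556.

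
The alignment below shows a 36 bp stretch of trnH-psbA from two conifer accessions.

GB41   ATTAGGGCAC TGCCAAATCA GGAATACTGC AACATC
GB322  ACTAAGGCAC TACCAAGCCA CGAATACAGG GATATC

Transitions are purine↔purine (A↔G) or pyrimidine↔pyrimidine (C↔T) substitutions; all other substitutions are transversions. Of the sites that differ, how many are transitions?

7

The sequences differ at positions 2 (T/C, transition), 5 (G/A, transition), 12 (G/A, transition), 17 (A/G, transition), 18 (T/C, transition), 21 (G/C, transversion), 28 (T/A, transversion), 30 (C/G, transversion), 31 (A/G, transition), 33 (C/T, transition).
Of the 10 differences, 7 transitions and 3 transversions, so the answer is 7.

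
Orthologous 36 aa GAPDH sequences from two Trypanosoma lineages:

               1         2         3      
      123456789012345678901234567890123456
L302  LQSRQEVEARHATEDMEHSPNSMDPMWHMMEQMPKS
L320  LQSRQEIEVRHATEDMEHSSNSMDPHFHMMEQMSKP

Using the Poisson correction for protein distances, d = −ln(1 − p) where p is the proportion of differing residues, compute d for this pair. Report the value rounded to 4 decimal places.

0.2162

The sequences differ at positions 7 (V/I), 9 (A/V), 20 (P/S), 26 (M/H), 27 (W/F), 34 (P/S), 36 (S/P).
p = 7/36 = 0.194444.
d = −ln(1 − 0.194444) = −ln(0.805556) = 0.2162.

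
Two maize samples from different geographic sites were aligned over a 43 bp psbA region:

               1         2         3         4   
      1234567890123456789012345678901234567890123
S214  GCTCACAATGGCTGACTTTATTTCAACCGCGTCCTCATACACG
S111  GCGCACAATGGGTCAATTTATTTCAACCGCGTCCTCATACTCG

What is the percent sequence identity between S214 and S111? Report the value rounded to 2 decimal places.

88.37%

Mismatches occur at site 3 (T→G), site 12 (C→G), site 14 (G→C), site 16 (C→A), site 41 (A→T).
38 of the 43 sites match, so the percent identity is 38/43 × 100 = 88.37%.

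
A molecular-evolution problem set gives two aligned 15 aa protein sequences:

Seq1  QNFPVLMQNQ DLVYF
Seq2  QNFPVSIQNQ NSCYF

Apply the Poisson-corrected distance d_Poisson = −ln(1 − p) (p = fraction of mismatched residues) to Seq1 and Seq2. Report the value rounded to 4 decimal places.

0.4055

The sequences differ at positions 6 (L/S), 7 (M/I), 11 (D/N), 12 (L/S), 13 (V/C).
p = 5/15 = 0.333333.
d = −ln(1 − 0.333333) = −ln(0.666667) = 0.4055.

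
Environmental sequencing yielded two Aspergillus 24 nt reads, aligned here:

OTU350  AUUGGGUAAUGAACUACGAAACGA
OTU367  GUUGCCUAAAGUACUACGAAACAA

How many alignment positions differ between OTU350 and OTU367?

Mismatches occur at site 1 (A/G), site 5 (G/C), site 6 (G/C), site 10 (U/A), site 12 (A/U), site 23 (G/A).
That gives 6 mismatches out of 24 aligned sites, so the Hamming distance is 6.

6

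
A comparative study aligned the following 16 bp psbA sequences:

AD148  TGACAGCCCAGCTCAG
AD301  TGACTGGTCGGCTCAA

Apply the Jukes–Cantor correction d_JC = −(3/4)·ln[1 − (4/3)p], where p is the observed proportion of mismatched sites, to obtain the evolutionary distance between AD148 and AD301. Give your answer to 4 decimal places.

0.4042

Differing sites — 5:A/T; 7:C/G; 8:C/T; 10:A/G; 16:G/A.
p = 5/16 = 0.312500.
d = −0.75 · ln(1 − (4/3)·0.312500) = −0.75 · ln(0.583333) = −0.75 · (-0.538997) = 0.4042.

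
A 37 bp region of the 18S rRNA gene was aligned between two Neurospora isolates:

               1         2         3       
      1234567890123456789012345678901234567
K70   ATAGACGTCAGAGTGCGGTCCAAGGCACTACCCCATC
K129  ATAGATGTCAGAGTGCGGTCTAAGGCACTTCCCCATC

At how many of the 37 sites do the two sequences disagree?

3

The sequences differ at positions 6 (C/T), 21 (C/T), 30 (A/T).
That gives 3 mismatches out of 37 aligned sites, so the Hamming distance is 3.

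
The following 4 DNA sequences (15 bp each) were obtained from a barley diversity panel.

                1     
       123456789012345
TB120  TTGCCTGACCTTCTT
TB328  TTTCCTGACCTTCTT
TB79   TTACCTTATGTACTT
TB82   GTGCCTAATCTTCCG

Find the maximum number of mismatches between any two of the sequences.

Pairwise Hamming distances:
  TB120 vs TB328: 1
  TB120 vs TB79: 5
  TB120 vs TB82: 5
  TB328 vs TB79: 5
  TB328 vs TB82: 6
  TB79 vs TB82: 7
The largest is 7, between TB79 and TB82.

7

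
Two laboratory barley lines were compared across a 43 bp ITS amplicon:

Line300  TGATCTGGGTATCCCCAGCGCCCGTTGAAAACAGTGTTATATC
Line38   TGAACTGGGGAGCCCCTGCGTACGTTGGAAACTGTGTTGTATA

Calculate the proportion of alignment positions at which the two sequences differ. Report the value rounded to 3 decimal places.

0.233

Differing sites — 4:T/A; 10:T/G; 12:T/G; 17:A/T; 21:C/T; 22:C/A; 28:A/G; 33:A/T; 39:A/G; 43:C/A.
There are 10 differences over 43 sites, so p = 10/43 = 0.233.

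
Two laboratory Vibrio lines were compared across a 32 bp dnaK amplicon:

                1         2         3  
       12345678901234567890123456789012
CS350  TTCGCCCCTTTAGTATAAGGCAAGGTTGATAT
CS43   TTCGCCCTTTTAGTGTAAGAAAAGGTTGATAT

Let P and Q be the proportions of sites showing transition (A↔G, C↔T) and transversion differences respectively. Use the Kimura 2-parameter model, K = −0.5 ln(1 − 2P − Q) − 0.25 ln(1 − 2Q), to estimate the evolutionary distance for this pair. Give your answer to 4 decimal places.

0.1396

The sequences differ at positions 8 (C/T, transition), 15 (A/G, transition), 20 (G/A, transition), 21 (C/A, transversion).
Of the 4 differences, 3 transitions and 1 transversion over 32 sites: P = 3/32 = 0.093750, Q = 1/32 = 0.031250.
d = −0.5·ln(0.781250) − 0.25·ln(0.937500) = −0.5·(-0.246860) − 0.25·(-0.064539) = 0.1396.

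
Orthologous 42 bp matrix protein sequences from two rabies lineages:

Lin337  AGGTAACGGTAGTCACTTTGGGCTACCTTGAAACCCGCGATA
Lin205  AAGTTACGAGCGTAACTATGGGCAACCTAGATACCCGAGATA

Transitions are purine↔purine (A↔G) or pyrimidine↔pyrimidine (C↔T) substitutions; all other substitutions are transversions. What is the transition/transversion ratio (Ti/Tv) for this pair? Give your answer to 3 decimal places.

0.222

Mismatches occur at site 2 (G→A, transition), site 5 (A→T, transversion), site 9 (G→A, transition), site 10 (T→G, transversion), site 11 (A→C, transversion), site 14 (C→A, transversion), site 18 (T→A, transversion), site 24 (T→A, transversion), site 29 (T→A, transversion), site 32 (A→T, transversion), site 38 (C→A, transversion).
Of the 11 differences, 2 transitions and 9 transversions, so Ti/Tv = 2/9 = 0.222.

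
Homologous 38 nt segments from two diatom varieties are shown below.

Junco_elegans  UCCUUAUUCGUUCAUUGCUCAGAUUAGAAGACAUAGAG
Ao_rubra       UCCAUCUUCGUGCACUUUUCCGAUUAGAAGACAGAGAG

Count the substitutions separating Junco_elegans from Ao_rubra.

Differing sites — 4:U/A; 6:A/C; 12:U/G; 15:U/C; 17:G/U; 18:C/U; 21:A/C; 34:U/G.
That gives 8 mismatches out of 38 aligned sites, so the Hamming distance is 8.

8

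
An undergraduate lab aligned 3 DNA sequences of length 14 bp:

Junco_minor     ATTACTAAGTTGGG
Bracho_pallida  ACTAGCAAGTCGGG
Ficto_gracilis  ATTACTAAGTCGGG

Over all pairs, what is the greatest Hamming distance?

Pairwise Hamming distances:
  Junco_minor vs Bracho_pallida: 4
  Junco_minor vs Ficto_gracilis: 1
  Bracho_pallida vs Ficto_gracilis: 3
The largest is 4, between Junco_minor and Bracho_pallida.

4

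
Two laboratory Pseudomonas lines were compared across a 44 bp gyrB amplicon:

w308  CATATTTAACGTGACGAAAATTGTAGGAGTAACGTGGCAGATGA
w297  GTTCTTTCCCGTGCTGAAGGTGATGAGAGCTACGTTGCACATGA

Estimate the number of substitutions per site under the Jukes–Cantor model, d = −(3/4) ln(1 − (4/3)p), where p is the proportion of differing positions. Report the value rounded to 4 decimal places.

Differing sites — 1:C/G; 2:A/T; 4:A/C; 8:A/C; 9:A/C; 14:A/C; 15:C/T; 19:A/G; 20:A/G; 22:T/G; 23:G/A; 25:A/G; 26:G/A; 30:T/C; 31:A/T; 36:G/T; 40:G/C.
p = 17/44 = 0.386364.
d = −0.75 · ln(1 − (4/3)·0.386364) = −0.75 · ln(0.484848) = −0.75 · (-0.723920) = 0.5429.

0.5429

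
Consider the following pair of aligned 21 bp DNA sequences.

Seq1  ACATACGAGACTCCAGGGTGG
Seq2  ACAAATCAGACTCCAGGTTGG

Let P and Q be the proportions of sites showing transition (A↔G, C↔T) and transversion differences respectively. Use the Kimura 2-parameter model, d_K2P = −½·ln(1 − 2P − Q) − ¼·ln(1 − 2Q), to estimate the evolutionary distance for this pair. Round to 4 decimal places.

Mismatches occur at site 4 (T/A, transversion), site 6 (C/T, transition), site 7 (G/C, transversion), site 18 (G/T, transversion).
Of the 4 differences, 1 transition and 3 transversions over 21 sites: P = 1/21 = 0.047619, Q = 3/21 = 0.142857.
d = −0.5·ln(0.761905) − 0.25·ln(0.714286) = −0.5·(-0.271933) − 0.25·(-0.336472) = 0.2201.

0.2201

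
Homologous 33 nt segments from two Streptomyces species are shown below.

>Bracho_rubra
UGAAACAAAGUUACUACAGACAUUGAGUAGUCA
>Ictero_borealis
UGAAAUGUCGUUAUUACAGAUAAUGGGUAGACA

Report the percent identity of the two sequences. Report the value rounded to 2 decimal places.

72.73%

Differing sites — 6:C/U; 7:A/G; 8:A/U; 9:A/C; 14:C/U; 21:C/U; 23:U/A; 26:A/G; 31:U/A.
24 of the 33 sites match, so the percent identity is 24/33 × 100 = 72.73%.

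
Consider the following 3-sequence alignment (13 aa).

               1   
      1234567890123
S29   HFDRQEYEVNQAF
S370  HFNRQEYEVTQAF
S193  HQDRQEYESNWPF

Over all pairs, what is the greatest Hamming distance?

Pairwise Hamming distances:
  S29 vs S370: 2
  S29 vs S193: 4
  S370 vs S193: 6
The largest is 6, between S370 and S193.

6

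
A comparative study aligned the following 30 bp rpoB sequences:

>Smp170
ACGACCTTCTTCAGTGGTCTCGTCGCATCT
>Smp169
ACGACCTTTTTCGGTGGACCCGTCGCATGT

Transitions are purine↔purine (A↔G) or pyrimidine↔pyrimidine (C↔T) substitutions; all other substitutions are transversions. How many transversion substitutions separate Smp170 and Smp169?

2

The sequences differ at positions 9 (C/T, transition), 13 (A/G, transition), 18 (T/A, transversion), 20 (T/C, transition), 29 (C/G, transversion).
Of the 5 differences, 3 transitions and 2 transversions, so the answer is 2.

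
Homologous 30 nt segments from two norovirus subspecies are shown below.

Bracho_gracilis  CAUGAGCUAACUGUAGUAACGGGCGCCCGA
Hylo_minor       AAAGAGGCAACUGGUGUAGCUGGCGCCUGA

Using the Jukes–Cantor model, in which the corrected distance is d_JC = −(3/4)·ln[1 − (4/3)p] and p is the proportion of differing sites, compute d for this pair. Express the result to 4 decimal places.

0.3831

Differing sites — 1:C/A; 3:U/A; 7:C/G; 8:U/C; 14:U/G; 15:A/U; 19:A/G; 21:G/U; 28:C/U.
p = 9/30 = 0.300000.
d = −0.75 · ln(1 − (4/3)·0.300000) = −0.75 · ln(0.600000) = −0.75 · (-0.510826) = 0.3831.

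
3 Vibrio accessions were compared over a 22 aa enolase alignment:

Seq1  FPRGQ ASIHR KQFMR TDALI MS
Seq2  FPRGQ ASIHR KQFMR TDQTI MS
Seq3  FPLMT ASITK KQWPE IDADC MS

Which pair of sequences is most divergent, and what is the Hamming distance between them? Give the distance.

12

Pairwise Hamming distances:
  Seq1 vs Seq2: 2
  Seq1 vs Seq3: 11
  Seq2 vs Seq3: 12
The largest is 12, between Seq2 and Seq3.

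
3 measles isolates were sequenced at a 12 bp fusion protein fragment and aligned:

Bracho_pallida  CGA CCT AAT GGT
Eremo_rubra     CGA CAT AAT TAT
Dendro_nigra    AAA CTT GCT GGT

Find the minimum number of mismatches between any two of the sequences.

Pairwise Hamming distances:
  Bracho_pallida vs Eremo_rubra: 3
  Bracho_pallida vs Dendro_nigra: 5
  Eremo_rubra vs Dendro_nigra: 7
The smallest is 3, between Bracho_pallida and Eremo_rubra.

3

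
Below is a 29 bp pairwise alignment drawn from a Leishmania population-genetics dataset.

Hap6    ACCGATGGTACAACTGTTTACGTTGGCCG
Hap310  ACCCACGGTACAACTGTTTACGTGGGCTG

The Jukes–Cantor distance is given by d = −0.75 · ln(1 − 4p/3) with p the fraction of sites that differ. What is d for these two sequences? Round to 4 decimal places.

0.1524

Mismatches occur at site 4 (G→C), site 6 (T→C), site 24 (T→G), site 28 (C→T).
p = 4/29 = 0.137931.
d = −0.75 · ln(1 − (4/3)·0.137931) = −0.75 · ln(0.816092) = −0.75 · (-0.203228) = 0.1524.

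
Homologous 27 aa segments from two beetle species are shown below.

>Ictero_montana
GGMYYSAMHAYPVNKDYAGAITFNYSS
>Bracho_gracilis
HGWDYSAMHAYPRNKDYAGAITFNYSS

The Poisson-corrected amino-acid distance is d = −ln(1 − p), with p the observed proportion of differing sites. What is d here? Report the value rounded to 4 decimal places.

Mismatches occur at site 1 (G↔H), site 3 (M↔W), site 4 (Y↔D), site 13 (V↔R).
p = 4/27 = 0.148148.
d = −ln(1 − 0.148148) = −ln(0.851852) = 0.1603.

0.1603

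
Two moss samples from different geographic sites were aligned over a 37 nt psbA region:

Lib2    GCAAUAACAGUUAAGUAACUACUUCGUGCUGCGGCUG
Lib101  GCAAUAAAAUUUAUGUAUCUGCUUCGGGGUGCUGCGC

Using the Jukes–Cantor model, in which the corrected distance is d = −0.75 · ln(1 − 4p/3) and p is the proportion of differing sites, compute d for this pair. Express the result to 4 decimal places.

0.3351

Differing sites — 8:C/A; 10:G/U; 14:A/U; 18:A/U; 21:A/G; 27:U/G; 29:C/G; 33:G/U; 36:U/G; 37:G/C.
p = 10/37 = 0.270270.
d = −0.75 · ln(1 − (4/3)·0.270270) = −0.75 · ln(0.639640) = −0.75 · (-0.446850) = 0.3351.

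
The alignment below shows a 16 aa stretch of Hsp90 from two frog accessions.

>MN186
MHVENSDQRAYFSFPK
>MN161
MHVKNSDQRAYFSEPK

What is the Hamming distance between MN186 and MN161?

Differing sites — 4:E/K; 14:F/E.
That gives 2 mismatches out of 16 aligned sites, so the Hamming distance is 2.

2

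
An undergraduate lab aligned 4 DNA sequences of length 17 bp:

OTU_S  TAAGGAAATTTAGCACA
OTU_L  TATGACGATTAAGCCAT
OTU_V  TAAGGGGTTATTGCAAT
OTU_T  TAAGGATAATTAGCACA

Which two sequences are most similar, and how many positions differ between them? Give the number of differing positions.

2

Pairwise Hamming distances:
  OTU_S vs OTU_L: 8
  OTU_S vs OTU_V: 7
  OTU_S vs OTU_T: 2
  OTU_L vs OTU_V: 8
  OTU_L vs OTU_T: 9
  OTU_V vs OTU_T: 8
The smallest is 2, between OTU_S and OTU_T.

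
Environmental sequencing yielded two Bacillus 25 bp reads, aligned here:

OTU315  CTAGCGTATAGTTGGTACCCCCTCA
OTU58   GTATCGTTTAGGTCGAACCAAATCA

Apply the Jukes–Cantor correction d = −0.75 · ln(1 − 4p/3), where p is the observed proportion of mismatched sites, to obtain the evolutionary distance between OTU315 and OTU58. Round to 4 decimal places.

0.4904

The sequences differ at positions 1 (C/G), 4 (G/T), 8 (A/T), 12 (T/G), 14 (G/C), 16 (T/A), 20 (C/A), 21 (C/A), 22 (C/A).
p = 9/25 = 0.360000.
d = −0.75 · ln(1 − (4/3)·0.360000) = −0.75 · ln(0.520000) = −0.75 · (-0.653926) = 0.4904.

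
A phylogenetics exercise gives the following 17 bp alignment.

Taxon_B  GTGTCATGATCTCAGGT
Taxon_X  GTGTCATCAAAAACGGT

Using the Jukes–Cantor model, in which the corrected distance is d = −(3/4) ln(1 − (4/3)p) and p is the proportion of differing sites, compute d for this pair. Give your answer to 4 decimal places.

Differing sites — 8:G/C; 10:T/A; 11:C/A; 12:T/A; 13:C/A; 14:A/C.
p = 6/17 = 0.352941.
d = −0.75 · ln(1 − (4/3)·0.352941) = −0.75 · ln(0.529412) = −0.75 · (-0.635988) = 0.4770.

0.4770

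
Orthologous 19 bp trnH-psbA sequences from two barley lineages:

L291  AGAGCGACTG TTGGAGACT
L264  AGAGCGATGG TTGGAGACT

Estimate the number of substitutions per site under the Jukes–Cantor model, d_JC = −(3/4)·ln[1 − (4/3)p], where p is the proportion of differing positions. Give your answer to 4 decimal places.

0.1134

Mismatches occur at site 8 (C/T), site 9 (T/G).
p = 2/19 = 0.105263.
d = −0.75 · ln(1 − (4/3)·0.105263) = −0.75 · ln(0.859649) = −0.75 · (-0.151231) = 0.1134.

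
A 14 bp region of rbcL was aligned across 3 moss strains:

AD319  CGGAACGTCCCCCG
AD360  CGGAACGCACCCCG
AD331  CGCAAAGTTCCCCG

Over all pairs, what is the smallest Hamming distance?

Pairwise Hamming distances:
  AD319 vs AD360: 2
  AD319 vs AD331: 3
  AD360 vs AD331: 4
The smallest is 2, between AD319 and AD360.

2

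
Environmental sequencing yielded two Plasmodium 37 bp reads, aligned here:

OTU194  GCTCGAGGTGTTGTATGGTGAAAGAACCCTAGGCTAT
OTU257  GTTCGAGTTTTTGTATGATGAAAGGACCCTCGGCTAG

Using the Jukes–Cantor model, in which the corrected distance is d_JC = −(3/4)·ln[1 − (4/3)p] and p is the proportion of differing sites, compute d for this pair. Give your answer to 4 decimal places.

0.2180

The sequences differ at positions 2 (C/T), 8 (G/T), 10 (G/T), 18 (G/A), 25 (A/G), 31 (A/C), 37 (T/G).
p = 7/37 = 0.189189.
d = −0.75 · ln(1 − (4/3)·0.189189) = −0.75 · ln(0.747748) = −0.75 · (-0.290689) = 0.2180.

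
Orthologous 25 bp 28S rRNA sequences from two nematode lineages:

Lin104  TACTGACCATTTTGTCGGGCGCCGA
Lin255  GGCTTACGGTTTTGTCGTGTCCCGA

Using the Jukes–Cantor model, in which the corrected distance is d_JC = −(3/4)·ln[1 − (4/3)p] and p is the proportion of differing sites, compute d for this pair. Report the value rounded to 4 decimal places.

The sequences differ at positions 1 (T/G), 2 (A/G), 5 (G/T), 8 (C/G), 9 (A/G), 18 (G/T), 20 (C/T), 21 (G/C).
p = 8/25 = 0.320000.
d = −0.75 · ln(1 − (4/3)·0.320000) = −0.75 · ln(0.573333) = −0.75 · (-0.556289) = 0.4172.

0.4172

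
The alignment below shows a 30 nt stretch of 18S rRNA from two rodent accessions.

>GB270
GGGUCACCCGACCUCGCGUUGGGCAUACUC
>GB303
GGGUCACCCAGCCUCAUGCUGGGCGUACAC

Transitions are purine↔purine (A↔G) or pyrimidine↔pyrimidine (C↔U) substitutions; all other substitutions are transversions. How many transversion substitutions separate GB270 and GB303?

The sequences differ at positions 10 (G/A, transition), 11 (A/G, transition), 16 (G/A, transition), 17 (C/U, transition), 19 (U/C, transition), 25 (A/G, transition), 29 (U/A, transversion).
Of the 7 differences, 6 transitions and 1 transversion, so the answer is 1.

1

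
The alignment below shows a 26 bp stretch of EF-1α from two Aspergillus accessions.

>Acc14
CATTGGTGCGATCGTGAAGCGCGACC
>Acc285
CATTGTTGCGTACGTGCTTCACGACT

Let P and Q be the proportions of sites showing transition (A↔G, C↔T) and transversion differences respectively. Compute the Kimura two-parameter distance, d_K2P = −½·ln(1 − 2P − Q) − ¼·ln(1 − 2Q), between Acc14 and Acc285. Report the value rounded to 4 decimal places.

0.3975

Mismatches occur at site 6 (G↔T, transversion), site 11 (A↔T, transversion), site 12 (T↔A, transversion), site 17 (A↔C, transversion), site 18 (A↔T, transversion), site 19 (G↔T, transversion), site 21 (G↔A, transition), site 26 (C↔T, transition).
Of the 8 differences, 2 transitions and 6 transversions over 26 sites: P = 2/26 = 0.076923, Q = 6/26 = 0.230769.
d = −0.5·ln(0.615385) − 0.25·ln(0.538462) = −0.5·(-0.485507) − 0.25·(-0.619038) = 0.3975.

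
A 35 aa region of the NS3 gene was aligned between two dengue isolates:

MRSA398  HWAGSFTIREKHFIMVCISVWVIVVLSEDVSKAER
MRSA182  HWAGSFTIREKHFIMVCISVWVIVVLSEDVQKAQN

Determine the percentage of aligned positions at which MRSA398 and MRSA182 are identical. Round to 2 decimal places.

The sequences differ at positions 31 (S/Q), 34 (E/Q), 35 (R/N).
32 of the 35 sites match, so the percent identity is 32/35 × 100 = 91.43%.

91.43%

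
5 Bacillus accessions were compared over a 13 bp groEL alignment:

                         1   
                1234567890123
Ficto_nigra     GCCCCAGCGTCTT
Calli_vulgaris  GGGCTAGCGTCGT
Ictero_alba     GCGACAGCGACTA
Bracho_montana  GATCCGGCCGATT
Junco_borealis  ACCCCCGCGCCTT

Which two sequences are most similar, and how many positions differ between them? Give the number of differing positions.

Pairwise Hamming distances:
  Ficto_nigra vs Calli_vulgaris: 4
  Ficto_nigra vs Ictero_alba: 4
  Ficto_nigra vs Bracho_montana: 6
  Ficto_nigra vs Junco_borealis: 3
  Calli_vulgaris vs Ictero_alba: 6
  Calli_vulgaris vs Bracho_montana: 8
  Calli_vulgaris vs Junco_borealis: 7
  Ictero_alba vs Bracho_montana: 8
  Ictero_alba vs Junco_borealis: 6
  Bracho_montana vs Junco_borealis: 7
The smallest is 3, between Ficto_nigra and Junco_borealis.

3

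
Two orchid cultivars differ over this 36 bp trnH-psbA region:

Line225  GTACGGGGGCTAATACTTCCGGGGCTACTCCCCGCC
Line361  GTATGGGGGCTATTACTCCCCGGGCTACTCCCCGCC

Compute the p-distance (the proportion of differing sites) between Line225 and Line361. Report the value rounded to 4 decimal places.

Differing sites — 4:C/T; 13:A/T; 18:T/C; 21:G/C.
There are 4 differences over 36 sites, so p = 4/36 = 0.1111.

0.1111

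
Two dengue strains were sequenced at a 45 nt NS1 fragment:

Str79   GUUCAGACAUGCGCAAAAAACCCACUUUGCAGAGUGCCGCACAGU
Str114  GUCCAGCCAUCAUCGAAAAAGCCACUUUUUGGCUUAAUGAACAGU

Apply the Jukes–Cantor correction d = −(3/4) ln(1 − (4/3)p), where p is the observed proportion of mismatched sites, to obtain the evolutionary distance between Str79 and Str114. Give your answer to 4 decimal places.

Mismatches occur at site 3 (U/C), site 7 (A/C), site 11 (G/C), site 12 (C/A), site 13 (G/U), site 15 (A/G), site 21 (C/G), site 29 (G/U), site 30 (C/U), site 31 (A/G), site 33 (A/C), site 34 (G/U), site 36 (G/A), site 37 (C/A), site 38 (C/U), site 40 (C/A).
p = 16/45 = 0.355556.
d = −0.75 · ln(1 − (4/3)·0.355556) = −0.75 · ln(0.525925) = −0.75 · (-0.642597) = 0.4819.

0.4819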